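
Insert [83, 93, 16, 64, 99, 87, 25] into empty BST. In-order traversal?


Insert 83: root
Insert 93: R from 83
Insert 16: L from 83
Insert 64: L from 83 -> R from 16
Insert 99: R from 83 -> R from 93
Insert 87: R from 83 -> L from 93
Insert 25: L from 83 -> R from 16 -> L from 64

In-order: [16, 25, 64, 83, 87, 93, 99]


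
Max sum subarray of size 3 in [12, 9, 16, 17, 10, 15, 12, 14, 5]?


[0:3]: 37
[1:4]: 42
[2:5]: 43
[3:6]: 42
[4:7]: 37
[5:8]: 41
[6:9]: 31

Max: 43 at [2:5]


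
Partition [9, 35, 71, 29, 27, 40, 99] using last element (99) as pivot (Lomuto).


Pivot: 99
  9 <= 99: advance i (no swap)
  35 <= 99: advance i (no swap)
  71 <= 99: advance i (no swap)
  29 <= 99: advance i (no swap)
  27 <= 99: advance i (no swap)
  40 <= 99: advance i (no swap)
Place pivot at 6: [9, 35, 71, 29, 27, 40, 99]

Partitioned: [9, 35, 71, 29, 27, 40, 99]


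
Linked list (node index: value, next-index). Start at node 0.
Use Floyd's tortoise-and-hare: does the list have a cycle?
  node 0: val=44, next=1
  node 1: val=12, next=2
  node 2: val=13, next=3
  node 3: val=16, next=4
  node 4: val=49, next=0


Floyd's tortoise (slow, +1) and hare (fast, +2):
  init: slow=0, fast=0
  step 1: slow=1, fast=2
  step 2: slow=2, fast=4
  step 3: slow=3, fast=1
  step 4: slow=4, fast=3
  step 5: slow=0, fast=0
  slow == fast at node 0: cycle detected

Cycle: yes


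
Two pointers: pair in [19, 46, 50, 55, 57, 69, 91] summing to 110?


lo=0(19)+hi=6(91)=110

Yes: 19+91=110


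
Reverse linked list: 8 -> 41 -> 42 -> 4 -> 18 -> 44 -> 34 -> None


Step 1: curr=8, set curr.next=prev(None) | reversed so far: 8
Step 2: curr=41, set curr.next=prev(8) | reversed so far: 41 -> 8
Step 3: curr=42, set curr.next=prev(41) | reversed so far: 42 -> 41 -> 8
Step 4: curr=4, set curr.next=prev(42) | reversed so far: 4 -> 42 -> 41 -> 8
Step 5: curr=18, set curr.next=prev(4) | reversed so far: 18 -> 4 -> 42 -> 41 -> 8
Step 6: curr=44, set curr.next=prev(18) | reversed so far: 44 -> 18 -> 4 -> 42 -> 41 -> 8
Step 7: curr=34, set curr.next=prev(44) | reversed so far: 34 -> 44 -> 18 -> 4 -> 42 -> 41 -> 8

34 -> 44 -> 18 -> 4 -> 42 -> 41 -> 8 -> None


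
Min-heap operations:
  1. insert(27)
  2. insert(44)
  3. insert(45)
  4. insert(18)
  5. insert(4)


insert(27) -> [27]
insert(44) -> [27, 44]
insert(45) -> [27, 44, 45]
insert(18) -> [18, 27, 45, 44]
insert(4) -> [4, 18, 45, 44, 27]

Final heap: [4, 18, 45, 44, 27]


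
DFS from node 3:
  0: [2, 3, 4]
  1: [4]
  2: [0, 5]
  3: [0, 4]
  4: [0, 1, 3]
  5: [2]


Visit 3, push [4, 0]
Visit 0, push [4, 2]
Visit 2, push [5]
Visit 5, push []
Visit 4, push [1]
Visit 1, push []

DFS order: [3, 0, 2, 5, 4, 1]


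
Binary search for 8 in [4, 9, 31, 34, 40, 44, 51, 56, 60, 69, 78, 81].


Step 1: lo=0, hi=11, mid=5, val=44
Step 2: lo=0, hi=4, mid=2, val=31
Step 3: lo=0, hi=1, mid=0, val=4
Step 4: lo=1, hi=1, mid=1, val=9

Not found


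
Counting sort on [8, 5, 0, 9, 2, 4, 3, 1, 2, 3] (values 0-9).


Input: [8, 5, 0, 9, 2, 4, 3, 1, 2, 3]
Counts: [1, 1, 2, 2, 1, 1, 0, 0, 1, 1]

Sorted: [0, 1, 2, 2, 3, 3, 4, 5, 8, 9]


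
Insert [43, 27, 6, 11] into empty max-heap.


Insert 43: [43]
Insert 27: [43, 27]
Insert 6: [43, 27, 6]
Insert 11: [43, 27, 6, 11]

Final heap: [43, 27, 6, 11]


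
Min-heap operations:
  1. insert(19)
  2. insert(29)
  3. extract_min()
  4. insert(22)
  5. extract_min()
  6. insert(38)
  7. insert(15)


insert(19) -> [19]
insert(29) -> [19, 29]
extract_min()->19, [29]
insert(22) -> [22, 29]
extract_min()->22, [29]
insert(38) -> [29, 38]
insert(15) -> [15, 38, 29]

Final heap: [15, 38, 29]


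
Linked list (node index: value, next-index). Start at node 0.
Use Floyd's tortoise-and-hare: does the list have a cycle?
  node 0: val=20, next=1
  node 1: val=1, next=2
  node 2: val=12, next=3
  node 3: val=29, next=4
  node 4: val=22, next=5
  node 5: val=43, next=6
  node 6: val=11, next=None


Floyd's tortoise (slow, +1) and hare (fast, +2):
  init: slow=0, fast=0
  step 1: slow=1, fast=2
  step 2: slow=2, fast=4
  step 3: slow=3, fast=6
  step 4: fast -> None, no cycle

Cycle: no


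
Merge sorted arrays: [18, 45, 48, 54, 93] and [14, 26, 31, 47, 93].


Take 14 from B
Take 18 from A
Take 26 from B
Take 31 from B
Take 45 from A
Take 47 from B
Take 48 from A
Take 54 from A
Take 93 from A

Merged: [14, 18, 26, 31, 45, 47, 48, 54, 93, 93]


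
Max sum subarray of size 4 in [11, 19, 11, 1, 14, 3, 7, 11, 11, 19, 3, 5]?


[0:4]: 42
[1:5]: 45
[2:6]: 29
[3:7]: 25
[4:8]: 35
[5:9]: 32
[6:10]: 48
[7:11]: 44
[8:12]: 38

Max: 48 at [6:10]


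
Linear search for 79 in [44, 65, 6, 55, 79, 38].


i=0: 44!=79
i=1: 65!=79
i=2: 6!=79
i=3: 55!=79
i=4: 79==79 found!

Found at 4, 5 comps


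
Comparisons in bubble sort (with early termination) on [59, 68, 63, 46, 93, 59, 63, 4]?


Algorithm: bubble sort (with early termination)
Input: [59, 68, 63, 46, 93, 59, 63, 4]
Sorted: [4, 46, 59, 59, 63, 63, 68, 93]

28


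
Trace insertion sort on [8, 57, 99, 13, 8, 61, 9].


Initial: [8, 57, 99, 13, 8, 61, 9]
Insert 57: [8, 57, 99, 13, 8, 61, 9]
Insert 99: [8, 57, 99, 13, 8, 61, 9]
Insert 13: [8, 13, 57, 99, 8, 61, 9]
Insert 8: [8, 8, 13, 57, 99, 61, 9]
Insert 61: [8, 8, 13, 57, 61, 99, 9]
Insert 9: [8, 8, 9, 13, 57, 61, 99]

Sorted: [8, 8, 9, 13, 57, 61, 99]


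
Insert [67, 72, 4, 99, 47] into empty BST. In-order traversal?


Insert 67: root
Insert 72: R from 67
Insert 4: L from 67
Insert 99: R from 67 -> R from 72
Insert 47: L from 67 -> R from 4

In-order: [4, 47, 67, 72, 99]


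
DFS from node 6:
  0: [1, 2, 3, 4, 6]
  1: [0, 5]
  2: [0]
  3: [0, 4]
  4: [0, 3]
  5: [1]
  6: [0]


Visit 6, push [0]
Visit 0, push [4, 3, 2, 1]
Visit 1, push [5]
Visit 5, push []
Visit 2, push []
Visit 3, push [4]
Visit 4, push []

DFS order: [6, 0, 1, 5, 2, 3, 4]


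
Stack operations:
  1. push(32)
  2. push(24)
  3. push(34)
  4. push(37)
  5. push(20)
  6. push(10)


push(32) -> [32]
push(24) -> [32, 24]
push(34) -> [32, 24, 34]
push(37) -> [32, 24, 34, 37]
push(20) -> [32, 24, 34, 37, 20]
push(10) -> [32, 24, 34, 37, 20, 10]

Final stack: [32, 24, 34, 37, 20, 10]


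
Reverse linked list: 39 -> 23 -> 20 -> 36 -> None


Step 1: curr=39, set curr.next=prev(None) | reversed so far: 39
Step 2: curr=23, set curr.next=prev(39) | reversed so far: 23 -> 39
Step 3: curr=20, set curr.next=prev(23) | reversed so far: 20 -> 23 -> 39
Step 4: curr=36, set curr.next=prev(20) | reversed so far: 36 -> 20 -> 23 -> 39

36 -> 20 -> 23 -> 39 -> None


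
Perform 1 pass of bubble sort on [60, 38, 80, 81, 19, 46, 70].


Initial: [60, 38, 80, 81, 19, 46, 70]
Pass 1: [38, 60, 80, 19, 46, 70, 81] (4 swaps)

After 1 pass: [38, 60, 80, 19, 46, 70, 81]


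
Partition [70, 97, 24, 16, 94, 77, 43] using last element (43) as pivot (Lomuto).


Pivot: 43
  24 <= 43: swap -> [24, 97, 70, 16, 94, 77, 43]
  16 <= 43: swap -> [24, 16, 70, 97, 94, 77, 43]
Place pivot at 2: [24, 16, 43, 97, 94, 77, 70]

Partitioned: [24, 16, 43, 97, 94, 77, 70]


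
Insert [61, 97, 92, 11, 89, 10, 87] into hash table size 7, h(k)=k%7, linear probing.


Insert 61: h=5 -> slot 5
Insert 97: h=6 -> slot 6
Insert 92: h=1 -> slot 1
Insert 11: h=4 -> slot 4
Insert 89: h=5, 2 probes -> slot 0
Insert 10: h=3 -> slot 3
Insert 87: h=3, 6 probes -> slot 2

Table: [89, 92, 87, 10, 11, 61, 97]


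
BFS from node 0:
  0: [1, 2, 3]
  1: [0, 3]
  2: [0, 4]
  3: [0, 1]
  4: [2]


Visit 0, enqueue [1, 2, 3]
Visit 1, enqueue []
Visit 2, enqueue [4]
Visit 3, enqueue []
Visit 4, enqueue []

BFS order: [0, 1, 2, 3, 4]


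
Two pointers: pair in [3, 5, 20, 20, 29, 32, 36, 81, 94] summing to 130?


lo=0(3)+hi=8(94)=97
lo=1(5)+hi=8(94)=99
lo=2(20)+hi=8(94)=114
lo=3(20)+hi=8(94)=114
lo=4(29)+hi=8(94)=123
lo=5(32)+hi=8(94)=126
lo=6(36)+hi=8(94)=130

Yes: 36+94=130


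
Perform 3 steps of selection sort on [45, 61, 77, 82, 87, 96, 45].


Initial: [45, 61, 77, 82, 87, 96, 45]
Step 1: min=45 at 0
  Swap: [45, 61, 77, 82, 87, 96, 45]
Step 2: min=45 at 6
  Swap: [45, 45, 77, 82, 87, 96, 61]
Step 3: min=61 at 6
  Swap: [45, 45, 61, 82, 87, 96, 77]

After 3 steps: [45, 45, 61, 82, 87, 96, 77]


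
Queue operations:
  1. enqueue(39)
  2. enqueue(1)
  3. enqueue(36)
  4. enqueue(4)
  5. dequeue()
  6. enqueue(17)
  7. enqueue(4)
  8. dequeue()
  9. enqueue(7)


enqueue(39) -> [39]
enqueue(1) -> [39, 1]
enqueue(36) -> [39, 1, 36]
enqueue(4) -> [39, 1, 36, 4]
dequeue()->39, [1, 36, 4]
enqueue(17) -> [1, 36, 4, 17]
enqueue(4) -> [1, 36, 4, 17, 4]
dequeue()->1, [36, 4, 17, 4]
enqueue(7) -> [36, 4, 17, 4, 7]

Final queue: [36, 4, 17, 4, 7]


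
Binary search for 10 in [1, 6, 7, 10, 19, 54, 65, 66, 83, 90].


Step 1: lo=0, hi=9, mid=4, val=19
Step 2: lo=0, hi=3, mid=1, val=6
Step 3: lo=2, hi=3, mid=2, val=7
Step 4: lo=3, hi=3, mid=3, val=10

Found at index 3


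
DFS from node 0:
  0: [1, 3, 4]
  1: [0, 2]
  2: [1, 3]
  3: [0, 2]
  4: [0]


Visit 0, push [4, 3, 1]
Visit 1, push [2]
Visit 2, push [3]
Visit 3, push []
Visit 4, push []

DFS order: [0, 1, 2, 3, 4]


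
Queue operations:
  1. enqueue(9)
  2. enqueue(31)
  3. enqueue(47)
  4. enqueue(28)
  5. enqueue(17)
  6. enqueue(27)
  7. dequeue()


enqueue(9) -> [9]
enqueue(31) -> [9, 31]
enqueue(47) -> [9, 31, 47]
enqueue(28) -> [9, 31, 47, 28]
enqueue(17) -> [9, 31, 47, 28, 17]
enqueue(27) -> [9, 31, 47, 28, 17, 27]
dequeue()->9, [31, 47, 28, 17, 27]

Final queue: [31, 47, 28, 17, 27]


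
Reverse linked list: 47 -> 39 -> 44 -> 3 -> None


Step 1: curr=47, set curr.next=prev(None) | reversed so far: 47
Step 2: curr=39, set curr.next=prev(47) | reversed so far: 39 -> 47
Step 3: curr=44, set curr.next=prev(39) | reversed so far: 44 -> 39 -> 47
Step 4: curr=3, set curr.next=prev(44) | reversed so far: 3 -> 44 -> 39 -> 47

3 -> 44 -> 39 -> 47 -> None


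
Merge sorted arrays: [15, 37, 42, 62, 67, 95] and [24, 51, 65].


Take 15 from A
Take 24 from B
Take 37 from A
Take 42 from A
Take 51 from B
Take 62 from A
Take 65 from B

Merged: [15, 24, 37, 42, 51, 62, 65, 67, 95]


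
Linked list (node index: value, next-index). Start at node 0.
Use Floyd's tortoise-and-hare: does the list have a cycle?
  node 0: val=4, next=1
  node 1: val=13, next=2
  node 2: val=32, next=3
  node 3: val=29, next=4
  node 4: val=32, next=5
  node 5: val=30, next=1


Floyd's tortoise (slow, +1) and hare (fast, +2):
  init: slow=0, fast=0
  step 1: slow=1, fast=2
  step 2: slow=2, fast=4
  step 3: slow=3, fast=1
  step 4: slow=4, fast=3
  step 5: slow=5, fast=5
  slow == fast at node 5: cycle detected

Cycle: yes


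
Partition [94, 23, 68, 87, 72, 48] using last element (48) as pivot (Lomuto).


Pivot: 48
  23 <= 48: swap -> [23, 94, 68, 87, 72, 48]
Place pivot at 1: [23, 48, 68, 87, 72, 94]

Partitioned: [23, 48, 68, 87, 72, 94]


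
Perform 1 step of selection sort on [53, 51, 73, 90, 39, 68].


Initial: [53, 51, 73, 90, 39, 68]
Step 1: min=39 at 4
  Swap: [39, 51, 73, 90, 53, 68]

After 1 step: [39, 51, 73, 90, 53, 68]


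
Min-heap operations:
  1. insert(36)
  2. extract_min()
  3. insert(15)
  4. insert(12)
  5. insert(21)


insert(36) -> [36]
extract_min()->36, []
insert(15) -> [15]
insert(12) -> [12, 15]
insert(21) -> [12, 15, 21]

Final heap: [12, 15, 21]


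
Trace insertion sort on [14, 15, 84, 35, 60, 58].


Initial: [14, 15, 84, 35, 60, 58]
Insert 15: [14, 15, 84, 35, 60, 58]
Insert 84: [14, 15, 84, 35, 60, 58]
Insert 35: [14, 15, 35, 84, 60, 58]
Insert 60: [14, 15, 35, 60, 84, 58]
Insert 58: [14, 15, 35, 58, 60, 84]

Sorted: [14, 15, 35, 58, 60, 84]


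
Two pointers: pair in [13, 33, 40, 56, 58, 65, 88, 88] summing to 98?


lo=0(13)+hi=7(88)=101
lo=0(13)+hi=6(88)=101
lo=0(13)+hi=5(65)=78
lo=1(33)+hi=5(65)=98

Yes: 33+65=98


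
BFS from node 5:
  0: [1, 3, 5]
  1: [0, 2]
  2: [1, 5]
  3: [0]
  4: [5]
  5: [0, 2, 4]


Visit 5, enqueue [0, 2, 4]
Visit 0, enqueue [1, 3]
Visit 2, enqueue []
Visit 4, enqueue []
Visit 1, enqueue []
Visit 3, enqueue []

BFS order: [5, 0, 2, 4, 1, 3]


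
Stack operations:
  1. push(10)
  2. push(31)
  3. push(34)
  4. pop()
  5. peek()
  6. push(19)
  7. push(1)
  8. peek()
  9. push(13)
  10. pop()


push(10) -> [10]
push(31) -> [10, 31]
push(34) -> [10, 31, 34]
pop()->34, [10, 31]
peek()->31
push(19) -> [10, 31, 19]
push(1) -> [10, 31, 19, 1]
peek()->1
push(13) -> [10, 31, 19, 1, 13]
pop()->13, [10, 31, 19, 1]

Final stack: [10, 31, 19, 1]


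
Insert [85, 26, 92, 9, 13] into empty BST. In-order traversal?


Insert 85: root
Insert 26: L from 85
Insert 92: R from 85
Insert 9: L from 85 -> L from 26
Insert 13: L from 85 -> L from 26 -> R from 9

In-order: [9, 13, 26, 85, 92]


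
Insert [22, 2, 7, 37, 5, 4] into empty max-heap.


Insert 22: [22]
Insert 2: [22, 2]
Insert 7: [22, 2, 7]
Insert 37: [37, 22, 7, 2]
Insert 5: [37, 22, 7, 2, 5]
Insert 4: [37, 22, 7, 2, 5, 4]

Final heap: [37, 22, 7, 2, 5, 4]


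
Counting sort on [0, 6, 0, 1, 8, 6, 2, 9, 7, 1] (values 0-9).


Input: [0, 6, 0, 1, 8, 6, 2, 9, 7, 1]
Counts: [2, 2, 1, 0, 0, 0, 2, 1, 1, 1]

Sorted: [0, 0, 1, 1, 2, 6, 6, 7, 8, 9]


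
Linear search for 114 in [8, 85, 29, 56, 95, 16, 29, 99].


i=0: 8!=114
i=1: 85!=114
i=2: 29!=114
i=3: 56!=114
i=4: 95!=114
i=5: 16!=114
i=6: 29!=114
i=7: 99!=114

Not found, 8 comps


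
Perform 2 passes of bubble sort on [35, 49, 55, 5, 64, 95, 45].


Initial: [35, 49, 55, 5, 64, 95, 45]
Pass 1: [35, 49, 5, 55, 64, 45, 95] (2 swaps)
Pass 2: [35, 5, 49, 55, 45, 64, 95] (2 swaps)

After 2 passes: [35, 5, 49, 55, 45, 64, 95]


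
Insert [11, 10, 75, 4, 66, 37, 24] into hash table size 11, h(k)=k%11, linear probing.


Insert 11: h=0 -> slot 0
Insert 10: h=10 -> slot 10
Insert 75: h=9 -> slot 9
Insert 4: h=4 -> slot 4
Insert 66: h=0, 1 probes -> slot 1
Insert 37: h=4, 1 probes -> slot 5
Insert 24: h=2 -> slot 2

Table: [11, 66, 24, None, 4, 37, None, None, None, 75, 10]


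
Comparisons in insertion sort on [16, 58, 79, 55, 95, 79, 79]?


Algorithm: insertion sort
Input: [16, 58, 79, 55, 95, 79, 79]
Sorted: [16, 55, 58, 79, 79, 79, 95]

10


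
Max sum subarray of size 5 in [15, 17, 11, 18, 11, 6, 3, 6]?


[0:5]: 72
[1:6]: 63
[2:7]: 49
[3:8]: 44

Max: 72 at [0:5]


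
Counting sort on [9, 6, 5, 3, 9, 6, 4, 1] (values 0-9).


Input: [9, 6, 5, 3, 9, 6, 4, 1]
Counts: [0, 1, 0, 1, 1, 1, 2, 0, 0, 2]

Sorted: [1, 3, 4, 5, 6, 6, 9, 9]


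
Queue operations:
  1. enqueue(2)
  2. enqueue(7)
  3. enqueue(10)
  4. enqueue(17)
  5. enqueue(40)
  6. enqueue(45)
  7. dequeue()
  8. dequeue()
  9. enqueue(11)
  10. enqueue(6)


enqueue(2) -> [2]
enqueue(7) -> [2, 7]
enqueue(10) -> [2, 7, 10]
enqueue(17) -> [2, 7, 10, 17]
enqueue(40) -> [2, 7, 10, 17, 40]
enqueue(45) -> [2, 7, 10, 17, 40, 45]
dequeue()->2, [7, 10, 17, 40, 45]
dequeue()->7, [10, 17, 40, 45]
enqueue(11) -> [10, 17, 40, 45, 11]
enqueue(6) -> [10, 17, 40, 45, 11, 6]

Final queue: [10, 17, 40, 45, 11, 6]


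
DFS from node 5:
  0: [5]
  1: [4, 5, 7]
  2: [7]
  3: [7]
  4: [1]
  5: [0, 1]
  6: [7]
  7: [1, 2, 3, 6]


Visit 5, push [1, 0]
Visit 0, push []
Visit 1, push [7, 4]
Visit 4, push []
Visit 7, push [6, 3, 2]
Visit 2, push []
Visit 3, push []
Visit 6, push []

DFS order: [5, 0, 1, 4, 7, 2, 3, 6]


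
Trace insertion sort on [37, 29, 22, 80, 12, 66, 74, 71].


Initial: [37, 29, 22, 80, 12, 66, 74, 71]
Insert 29: [29, 37, 22, 80, 12, 66, 74, 71]
Insert 22: [22, 29, 37, 80, 12, 66, 74, 71]
Insert 80: [22, 29, 37, 80, 12, 66, 74, 71]
Insert 12: [12, 22, 29, 37, 80, 66, 74, 71]
Insert 66: [12, 22, 29, 37, 66, 80, 74, 71]
Insert 74: [12, 22, 29, 37, 66, 74, 80, 71]
Insert 71: [12, 22, 29, 37, 66, 71, 74, 80]

Sorted: [12, 22, 29, 37, 66, 71, 74, 80]


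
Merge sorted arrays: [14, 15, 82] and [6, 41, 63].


Take 6 from B
Take 14 from A
Take 15 from A
Take 41 from B
Take 63 from B

Merged: [6, 14, 15, 41, 63, 82]


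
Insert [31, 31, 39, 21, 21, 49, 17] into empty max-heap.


Insert 31: [31]
Insert 31: [31, 31]
Insert 39: [39, 31, 31]
Insert 21: [39, 31, 31, 21]
Insert 21: [39, 31, 31, 21, 21]
Insert 49: [49, 31, 39, 21, 21, 31]
Insert 17: [49, 31, 39, 21, 21, 31, 17]

Final heap: [49, 31, 39, 21, 21, 31, 17]


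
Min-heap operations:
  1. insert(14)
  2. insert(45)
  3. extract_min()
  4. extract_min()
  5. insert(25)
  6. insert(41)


insert(14) -> [14]
insert(45) -> [14, 45]
extract_min()->14, [45]
extract_min()->45, []
insert(25) -> [25]
insert(41) -> [25, 41]

Final heap: [25, 41]


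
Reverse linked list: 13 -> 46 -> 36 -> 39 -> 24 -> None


Step 1: curr=13, set curr.next=prev(None) | reversed so far: 13
Step 2: curr=46, set curr.next=prev(13) | reversed so far: 46 -> 13
Step 3: curr=36, set curr.next=prev(46) | reversed so far: 36 -> 46 -> 13
Step 4: curr=39, set curr.next=prev(36) | reversed so far: 39 -> 36 -> 46 -> 13
Step 5: curr=24, set curr.next=prev(39) | reversed so far: 24 -> 39 -> 36 -> 46 -> 13

24 -> 39 -> 36 -> 46 -> 13 -> None


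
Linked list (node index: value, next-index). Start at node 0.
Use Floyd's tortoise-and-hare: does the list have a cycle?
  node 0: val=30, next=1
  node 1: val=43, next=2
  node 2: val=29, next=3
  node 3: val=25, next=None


Floyd's tortoise (slow, +1) and hare (fast, +2):
  init: slow=0, fast=0
  step 1: slow=1, fast=2
  step 2: fast 2->3->None, no cycle

Cycle: no


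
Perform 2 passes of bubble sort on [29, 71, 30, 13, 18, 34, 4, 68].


Initial: [29, 71, 30, 13, 18, 34, 4, 68]
Pass 1: [29, 30, 13, 18, 34, 4, 68, 71] (6 swaps)
Pass 2: [29, 13, 18, 30, 4, 34, 68, 71] (3 swaps)

After 2 passes: [29, 13, 18, 30, 4, 34, 68, 71]


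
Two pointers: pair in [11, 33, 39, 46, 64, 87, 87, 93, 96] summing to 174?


lo=0(11)+hi=8(96)=107
lo=1(33)+hi=8(96)=129
lo=2(39)+hi=8(96)=135
lo=3(46)+hi=8(96)=142
lo=4(64)+hi=8(96)=160
lo=5(87)+hi=8(96)=183
lo=5(87)+hi=7(93)=180
lo=5(87)+hi=6(87)=174

Yes: 87+87=174


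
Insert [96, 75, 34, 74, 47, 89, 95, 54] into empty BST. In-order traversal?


Insert 96: root
Insert 75: L from 96
Insert 34: L from 96 -> L from 75
Insert 74: L from 96 -> L from 75 -> R from 34
Insert 47: L from 96 -> L from 75 -> R from 34 -> L from 74
Insert 89: L from 96 -> R from 75
Insert 95: L from 96 -> R from 75 -> R from 89
Insert 54: L from 96 -> L from 75 -> R from 34 -> L from 74 -> R from 47

In-order: [34, 47, 54, 74, 75, 89, 95, 96]


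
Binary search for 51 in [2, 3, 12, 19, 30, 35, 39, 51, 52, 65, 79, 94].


Step 1: lo=0, hi=11, mid=5, val=35
Step 2: lo=6, hi=11, mid=8, val=52
Step 3: lo=6, hi=7, mid=6, val=39
Step 4: lo=7, hi=7, mid=7, val=51

Found at index 7


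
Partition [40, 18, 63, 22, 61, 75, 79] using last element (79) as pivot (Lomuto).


Pivot: 79
  40 <= 79: advance i (no swap)
  18 <= 79: advance i (no swap)
  63 <= 79: advance i (no swap)
  22 <= 79: advance i (no swap)
  61 <= 79: advance i (no swap)
  75 <= 79: advance i (no swap)
Place pivot at 6: [40, 18, 63, 22, 61, 75, 79]

Partitioned: [40, 18, 63, 22, 61, 75, 79]


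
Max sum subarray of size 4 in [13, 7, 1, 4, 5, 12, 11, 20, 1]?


[0:4]: 25
[1:5]: 17
[2:6]: 22
[3:7]: 32
[4:8]: 48
[5:9]: 44

Max: 48 at [4:8]


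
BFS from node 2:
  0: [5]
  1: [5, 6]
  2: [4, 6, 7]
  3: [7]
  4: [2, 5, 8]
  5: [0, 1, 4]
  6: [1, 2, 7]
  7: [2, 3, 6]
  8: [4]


Visit 2, enqueue [4, 6, 7]
Visit 4, enqueue [5, 8]
Visit 6, enqueue [1]
Visit 7, enqueue [3]
Visit 5, enqueue [0]
Visit 8, enqueue []
Visit 1, enqueue []
Visit 3, enqueue []
Visit 0, enqueue []

BFS order: [2, 4, 6, 7, 5, 8, 1, 3, 0]


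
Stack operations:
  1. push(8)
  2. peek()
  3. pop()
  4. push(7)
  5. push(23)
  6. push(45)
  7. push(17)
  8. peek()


push(8) -> [8]
peek()->8
pop()->8, []
push(7) -> [7]
push(23) -> [7, 23]
push(45) -> [7, 23, 45]
push(17) -> [7, 23, 45, 17]
peek()->17

Final stack: [7, 23, 45, 17]


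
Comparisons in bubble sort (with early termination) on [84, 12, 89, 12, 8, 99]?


Algorithm: bubble sort (with early termination)
Input: [84, 12, 89, 12, 8, 99]
Sorted: [8, 12, 12, 84, 89, 99]

15


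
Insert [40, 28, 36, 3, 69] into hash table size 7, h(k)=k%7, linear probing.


Insert 40: h=5 -> slot 5
Insert 28: h=0 -> slot 0
Insert 36: h=1 -> slot 1
Insert 3: h=3 -> slot 3
Insert 69: h=6 -> slot 6

Table: [28, 36, None, 3, None, 40, 69]


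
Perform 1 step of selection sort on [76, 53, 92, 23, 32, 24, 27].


Initial: [76, 53, 92, 23, 32, 24, 27]
Step 1: min=23 at 3
  Swap: [23, 53, 92, 76, 32, 24, 27]

After 1 step: [23, 53, 92, 76, 32, 24, 27]


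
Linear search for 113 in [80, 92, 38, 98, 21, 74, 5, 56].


i=0: 80!=113
i=1: 92!=113
i=2: 38!=113
i=3: 98!=113
i=4: 21!=113
i=5: 74!=113
i=6: 5!=113
i=7: 56!=113

Not found, 8 comps


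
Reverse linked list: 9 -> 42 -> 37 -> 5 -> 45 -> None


Step 1: curr=9, set curr.next=prev(None) | reversed so far: 9
Step 2: curr=42, set curr.next=prev(9) | reversed so far: 42 -> 9
Step 3: curr=37, set curr.next=prev(42) | reversed so far: 37 -> 42 -> 9
Step 4: curr=5, set curr.next=prev(37) | reversed so far: 5 -> 37 -> 42 -> 9
Step 5: curr=45, set curr.next=prev(5) | reversed so far: 45 -> 5 -> 37 -> 42 -> 9

45 -> 5 -> 37 -> 42 -> 9 -> None


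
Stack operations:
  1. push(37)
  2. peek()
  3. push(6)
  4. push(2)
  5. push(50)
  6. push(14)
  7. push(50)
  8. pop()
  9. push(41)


push(37) -> [37]
peek()->37
push(6) -> [37, 6]
push(2) -> [37, 6, 2]
push(50) -> [37, 6, 2, 50]
push(14) -> [37, 6, 2, 50, 14]
push(50) -> [37, 6, 2, 50, 14, 50]
pop()->50, [37, 6, 2, 50, 14]
push(41) -> [37, 6, 2, 50, 14, 41]

Final stack: [37, 6, 2, 50, 14, 41]


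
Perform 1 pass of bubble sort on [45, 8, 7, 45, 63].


Initial: [45, 8, 7, 45, 63]
Pass 1: [8, 7, 45, 45, 63] (2 swaps)

After 1 pass: [8, 7, 45, 45, 63]


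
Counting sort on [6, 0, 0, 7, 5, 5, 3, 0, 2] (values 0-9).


Input: [6, 0, 0, 7, 5, 5, 3, 0, 2]
Counts: [3, 0, 1, 1, 0, 2, 1, 1, 0, 0]

Sorted: [0, 0, 0, 2, 3, 5, 5, 6, 7]


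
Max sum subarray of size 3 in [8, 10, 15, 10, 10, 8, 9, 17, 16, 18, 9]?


[0:3]: 33
[1:4]: 35
[2:5]: 35
[3:6]: 28
[4:7]: 27
[5:8]: 34
[6:9]: 42
[7:10]: 51
[8:11]: 43

Max: 51 at [7:10]


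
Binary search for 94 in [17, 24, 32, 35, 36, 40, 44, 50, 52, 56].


Step 1: lo=0, hi=9, mid=4, val=36
Step 2: lo=5, hi=9, mid=7, val=50
Step 3: lo=8, hi=9, mid=8, val=52
Step 4: lo=9, hi=9, mid=9, val=56

Not found


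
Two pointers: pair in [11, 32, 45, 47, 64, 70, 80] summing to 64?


lo=0(11)+hi=6(80)=91
lo=0(11)+hi=5(70)=81
lo=0(11)+hi=4(64)=75
lo=0(11)+hi=3(47)=58
lo=1(32)+hi=3(47)=79
lo=1(32)+hi=2(45)=77

No pair found


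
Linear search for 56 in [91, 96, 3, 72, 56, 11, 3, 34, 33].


i=0: 91!=56
i=1: 96!=56
i=2: 3!=56
i=3: 72!=56
i=4: 56==56 found!

Found at 4, 5 comps


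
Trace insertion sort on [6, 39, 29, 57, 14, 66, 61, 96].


Initial: [6, 39, 29, 57, 14, 66, 61, 96]
Insert 39: [6, 39, 29, 57, 14, 66, 61, 96]
Insert 29: [6, 29, 39, 57, 14, 66, 61, 96]
Insert 57: [6, 29, 39, 57, 14, 66, 61, 96]
Insert 14: [6, 14, 29, 39, 57, 66, 61, 96]
Insert 66: [6, 14, 29, 39, 57, 66, 61, 96]
Insert 61: [6, 14, 29, 39, 57, 61, 66, 96]
Insert 96: [6, 14, 29, 39, 57, 61, 66, 96]

Sorted: [6, 14, 29, 39, 57, 61, 66, 96]


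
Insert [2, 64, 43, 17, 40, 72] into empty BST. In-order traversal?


Insert 2: root
Insert 64: R from 2
Insert 43: R from 2 -> L from 64
Insert 17: R from 2 -> L from 64 -> L from 43
Insert 40: R from 2 -> L from 64 -> L from 43 -> R from 17
Insert 72: R from 2 -> R from 64

In-order: [2, 17, 40, 43, 64, 72]


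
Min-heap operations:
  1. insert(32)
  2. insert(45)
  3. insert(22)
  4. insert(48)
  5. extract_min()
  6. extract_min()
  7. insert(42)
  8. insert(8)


insert(32) -> [32]
insert(45) -> [32, 45]
insert(22) -> [22, 45, 32]
insert(48) -> [22, 45, 32, 48]
extract_min()->22, [32, 45, 48]
extract_min()->32, [45, 48]
insert(42) -> [42, 48, 45]
insert(8) -> [8, 42, 45, 48]

Final heap: [8, 42, 45, 48]


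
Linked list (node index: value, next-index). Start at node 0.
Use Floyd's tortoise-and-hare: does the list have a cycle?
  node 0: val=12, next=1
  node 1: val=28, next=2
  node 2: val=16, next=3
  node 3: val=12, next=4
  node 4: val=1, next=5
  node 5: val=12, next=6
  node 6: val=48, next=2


Floyd's tortoise (slow, +1) and hare (fast, +2):
  init: slow=0, fast=0
  step 1: slow=1, fast=2
  step 2: slow=2, fast=4
  step 3: slow=3, fast=6
  step 4: slow=4, fast=3
  step 5: slow=5, fast=5
  slow == fast at node 5: cycle detected

Cycle: yes


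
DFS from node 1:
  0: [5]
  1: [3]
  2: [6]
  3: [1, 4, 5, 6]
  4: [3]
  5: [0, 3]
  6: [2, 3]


Visit 1, push [3]
Visit 3, push [6, 5, 4]
Visit 4, push []
Visit 5, push [0]
Visit 0, push []
Visit 6, push [2]
Visit 2, push []

DFS order: [1, 3, 4, 5, 0, 6, 2]


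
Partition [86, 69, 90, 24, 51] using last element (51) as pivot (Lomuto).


Pivot: 51
  24 <= 51: swap -> [24, 69, 90, 86, 51]
Place pivot at 1: [24, 51, 90, 86, 69]

Partitioned: [24, 51, 90, 86, 69]


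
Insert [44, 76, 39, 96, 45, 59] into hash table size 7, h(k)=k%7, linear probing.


Insert 44: h=2 -> slot 2
Insert 76: h=6 -> slot 6
Insert 39: h=4 -> slot 4
Insert 96: h=5 -> slot 5
Insert 45: h=3 -> slot 3
Insert 59: h=3, 4 probes -> slot 0

Table: [59, None, 44, 45, 39, 96, 76]


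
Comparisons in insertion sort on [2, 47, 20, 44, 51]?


Algorithm: insertion sort
Input: [2, 47, 20, 44, 51]
Sorted: [2, 20, 44, 47, 51]

6


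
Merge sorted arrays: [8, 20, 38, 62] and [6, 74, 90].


Take 6 from B
Take 8 from A
Take 20 from A
Take 38 from A
Take 62 from A

Merged: [6, 8, 20, 38, 62, 74, 90]


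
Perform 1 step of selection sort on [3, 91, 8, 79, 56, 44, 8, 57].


Initial: [3, 91, 8, 79, 56, 44, 8, 57]
Step 1: min=3 at 0
  Swap: [3, 91, 8, 79, 56, 44, 8, 57]

After 1 step: [3, 91, 8, 79, 56, 44, 8, 57]


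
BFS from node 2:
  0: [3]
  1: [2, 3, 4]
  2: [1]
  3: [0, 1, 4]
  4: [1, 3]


Visit 2, enqueue [1]
Visit 1, enqueue [3, 4]
Visit 3, enqueue [0]
Visit 4, enqueue []
Visit 0, enqueue []

BFS order: [2, 1, 3, 4, 0]


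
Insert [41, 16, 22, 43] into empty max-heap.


Insert 41: [41]
Insert 16: [41, 16]
Insert 22: [41, 16, 22]
Insert 43: [43, 41, 22, 16]

Final heap: [43, 41, 22, 16]


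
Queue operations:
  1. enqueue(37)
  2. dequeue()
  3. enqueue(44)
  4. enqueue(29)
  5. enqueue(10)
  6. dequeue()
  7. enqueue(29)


enqueue(37) -> [37]
dequeue()->37, []
enqueue(44) -> [44]
enqueue(29) -> [44, 29]
enqueue(10) -> [44, 29, 10]
dequeue()->44, [29, 10]
enqueue(29) -> [29, 10, 29]

Final queue: [29, 10, 29]


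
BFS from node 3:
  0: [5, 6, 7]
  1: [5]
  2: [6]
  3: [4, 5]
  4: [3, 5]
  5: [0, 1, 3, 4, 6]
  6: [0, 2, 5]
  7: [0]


Visit 3, enqueue [4, 5]
Visit 4, enqueue []
Visit 5, enqueue [0, 1, 6]
Visit 0, enqueue [7]
Visit 1, enqueue []
Visit 6, enqueue [2]
Visit 7, enqueue []
Visit 2, enqueue []

BFS order: [3, 4, 5, 0, 1, 6, 7, 2]


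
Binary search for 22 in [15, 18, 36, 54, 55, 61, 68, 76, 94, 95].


Step 1: lo=0, hi=9, mid=4, val=55
Step 2: lo=0, hi=3, mid=1, val=18
Step 3: lo=2, hi=3, mid=2, val=36

Not found


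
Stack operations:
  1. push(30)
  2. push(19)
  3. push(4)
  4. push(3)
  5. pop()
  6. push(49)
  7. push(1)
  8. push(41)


push(30) -> [30]
push(19) -> [30, 19]
push(4) -> [30, 19, 4]
push(3) -> [30, 19, 4, 3]
pop()->3, [30, 19, 4]
push(49) -> [30, 19, 4, 49]
push(1) -> [30, 19, 4, 49, 1]
push(41) -> [30, 19, 4, 49, 1, 41]

Final stack: [30, 19, 4, 49, 1, 41]


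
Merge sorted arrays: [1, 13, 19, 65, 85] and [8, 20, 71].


Take 1 from A
Take 8 from B
Take 13 from A
Take 19 from A
Take 20 from B
Take 65 from A
Take 71 from B

Merged: [1, 8, 13, 19, 20, 65, 71, 85]


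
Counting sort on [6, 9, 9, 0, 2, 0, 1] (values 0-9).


Input: [6, 9, 9, 0, 2, 0, 1]
Counts: [2, 1, 1, 0, 0, 0, 1, 0, 0, 2]

Sorted: [0, 0, 1, 2, 6, 9, 9]


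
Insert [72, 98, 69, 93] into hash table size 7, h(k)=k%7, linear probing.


Insert 72: h=2 -> slot 2
Insert 98: h=0 -> slot 0
Insert 69: h=6 -> slot 6
Insert 93: h=2, 1 probes -> slot 3

Table: [98, None, 72, 93, None, None, 69]


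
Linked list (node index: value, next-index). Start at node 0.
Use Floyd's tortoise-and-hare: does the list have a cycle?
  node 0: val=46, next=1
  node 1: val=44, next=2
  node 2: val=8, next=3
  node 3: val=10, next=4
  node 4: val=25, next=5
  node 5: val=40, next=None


Floyd's tortoise (slow, +1) and hare (fast, +2):
  init: slow=0, fast=0
  step 1: slow=1, fast=2
  step 2: slow=2, fast=4
  step 3: fast 4->5->None, no cycle

Cycle: no


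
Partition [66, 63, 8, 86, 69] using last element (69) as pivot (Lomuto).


Pivot: 69
  66 <= 69: advance i (no swap)
  63 <= 69: advance i (no swap)
  8 <= 69: advance i (no swap)
Place pivot at 3: [66, 63, 8, 69, 86]

Partitioned: [66, 63, 8, 69, 86]


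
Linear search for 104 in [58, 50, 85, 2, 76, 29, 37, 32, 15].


i=0: 58!=104
i=1: 50!=104
i=2: 85!=104
i=3: 2!=104
i=4: 76!=104
i=5: 29!=104
i=6: 37!=104
i=7: 32!=104
i=8: 15!=104

Not found, 9 comps


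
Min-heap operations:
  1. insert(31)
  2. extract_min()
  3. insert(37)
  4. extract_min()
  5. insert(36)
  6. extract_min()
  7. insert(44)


insert(31) -> [31]
extract_min()->31, []
insert(37) -> [37]
extract_min()->37, []
insert(36) -> [36]
extract_min()->36, []
insert(44) -> [44]

Final heap: [44]


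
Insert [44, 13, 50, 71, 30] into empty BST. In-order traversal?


Insert 44: root
Insert 13: L from 44
Insert 50: R from 44
Insert 71: R from 44 -> R from 50
Insert 30: L from 44 -> R from 13

In-order: [13, 30, 44, 50, 71]


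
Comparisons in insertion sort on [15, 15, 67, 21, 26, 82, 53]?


Algorithm: insertion sort
Input: [15, 15, 67, 21, 26, 82, 53]
Sorted: [15, 15, 21, 26, 53, 67, 82]

10


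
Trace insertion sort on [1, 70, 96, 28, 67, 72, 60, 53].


Initial: [1, 70, 96, 28, 67, 72, 60, 53]
Insert 70: [1, 70, 96, 28, 67, 72, 60, 53]
Insert 96: [1, 70, 96, 28, 67, 72, 60, 53]
Insert 28: [1, 28, 70, 96, 67, 72, 60, 53]
Insert 67: [1, 28, 67, 70, 96, 72, 60, 53]
Insert 72: [1, 28, 67, 70, 72, 96, 60, 53]
Insert 60: [1, 28, 60, 67, 70, 72, 96, 53]
Insert 53: [1, 28, 53, 60, 67, 70, 72, 96]

Sorted: [1, 28, 53, 60, 67, 70, 72, 96]


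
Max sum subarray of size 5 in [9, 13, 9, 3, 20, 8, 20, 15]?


[0:5]: 54
[1:6]: 53
[2:7]: 60
[3:8]: 66

Max: 66 at [3:8]


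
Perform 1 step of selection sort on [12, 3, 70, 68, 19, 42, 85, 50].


Initial: [12, 3, 70, 68, 19, 42, 85, 50]
Step 1: min=3 at 1
  Swap: [3, 12, 70, 68, 19, 42, 85, 50]

After 1 step: [3, 12, 70, 68, 19, 42, 85, 50]


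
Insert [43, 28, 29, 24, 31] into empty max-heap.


Insert 43: [43]
Insert 28: [43, 28]
Insert 29: [43, 28, 29]
Insert 24: [43, 28, 29, 24]
Insert 31: [43, 31, 29, 24, 28]

Final heap: [43, 31, 29, 24, 28]


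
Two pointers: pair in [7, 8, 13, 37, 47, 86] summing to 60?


lo=0(7)+hi=5(86)=93
lo=0(7)+hi=4(47)=54
lo=1(8)+hi=4(47)=55
lo=2(13)+hi=4(47)=60

Yes: 13+47=60


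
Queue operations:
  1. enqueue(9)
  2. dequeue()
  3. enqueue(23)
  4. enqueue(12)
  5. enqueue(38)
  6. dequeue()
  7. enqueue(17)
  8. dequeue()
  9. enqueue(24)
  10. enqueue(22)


enqueue(9) -> [9]
dequeue()->9, []
enqueue(23) -> [23]
enqueue(12) -> [23, 12]
enqueue(38) -> [23, 12, 38]
dequeue()->23, [12, 38]
enqueue(17) -> [12, 38, 17]
dequeue()->12, [38, 17]
enqueue(24) -> [38, 17, 24]
enqueue(22) -> [38, 17, 24, 22]

Final queue: [38, 17, 24, 22]


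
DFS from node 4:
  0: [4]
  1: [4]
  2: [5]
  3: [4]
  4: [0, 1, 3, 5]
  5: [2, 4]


Visit 4, push [5, 3, 1, 0]
Visit 0, push []
Visit 1, push []
Visit 3, push []
Visit 5, push [2]
Visit 2, push []

DFS order: [4, 0, 1, 3, 5, 2]


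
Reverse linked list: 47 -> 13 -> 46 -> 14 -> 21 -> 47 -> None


Step 1: curr=47, set curr.next=prev(None) | reversed so far: 47
Step 2: curr=13, set curr.next=prev(47) | reversed so far: 13 -> 47
Step 3: curr=46, set curr.next=prev(13) | reversed so far: 46 -> 13 -> 47
Step 4: curr=14, set curr.next=prev(46) | reversed so far: 14 -> 46 -> 13 -> 47
Step 5: curr=21, set curr.next=prev(14) | reversed so far: 21 -> 14 -> 46 -> 13 -> 47
Step 6: curr=47, set curr.next=prev(21) | reversed so far: 47 -> 21 -> 14 -> 46 -> 13 -> 47

47 -> 21 -> 14 -> 46 -> 13 -> 47 -> None


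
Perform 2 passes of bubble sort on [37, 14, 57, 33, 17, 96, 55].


Initial: [37, 14, 57, 33, 17, 96, 55]
Pass 1: [14, 37, 33, 17, 57, 55, 96] (4 swaps)
Pass 2: [14, 33, 17, 37, 55, 57, 96] (3 swaps)

After 2 passes: [14, 33, 17, 37, 55, 57, 96]


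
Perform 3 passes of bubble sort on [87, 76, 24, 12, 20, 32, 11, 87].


Initial: [87, 76, 24, 12, 20, 32, 11, 87]
Pass 1: [76, 24, 12, 20, 32, 11, 87, 87] (6 swaps)
Pass 2: [24, 12, 20, 32, 11, 76, 87, 87] (5 swaps)
Pass 3: [12, 20, 24, 11, 32, 76, 87, 87] (3 swaps)

After 3 passes: [12, 20, 24, 11, 32, 76, 87, 87]


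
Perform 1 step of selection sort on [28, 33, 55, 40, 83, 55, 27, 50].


Initial: [28, 33, 55, 40, 83, 55, 27, 50]
Step 1: min=27 at 6
  Swap: [27, 33, 55, 40, 83, 55, 28, 50]

After 1 step: [27, 33, 55, 40, 83, 55, 28, 50]


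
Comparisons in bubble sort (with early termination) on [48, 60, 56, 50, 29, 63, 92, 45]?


Algorithm: bubble sort (with early termination)
Input: [48, 60, 56, 50, 29, 63, 92, 45]
Sorted: [29, 45, 48, 50, 56, 60, 63, 92]

28


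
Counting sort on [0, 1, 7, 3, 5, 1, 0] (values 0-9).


Input: [0, 1, 7, 3, 5, 1, 0]
Counts: [2, 2, 0, 1, 0, 1, 0, 1, 0, 0]

Sorted: [0, 0, 1, 1, 3, 5, 7]


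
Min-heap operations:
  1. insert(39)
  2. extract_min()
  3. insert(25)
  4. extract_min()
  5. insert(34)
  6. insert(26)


insert(39) -> [39]
extract_min()->39, []
insert(25) -> [25]
extract_min()->25, []
insert(34) -> [34]
insert(26) -> [26, 34]

Final heap: [26, 34]


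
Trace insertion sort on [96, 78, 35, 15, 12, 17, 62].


Initial: [96, 78, 35, 15, 12, 17, 62]
Insert 78: [78, 96, 35, 15, 12, 17, 62]
Insert 35: [35, 78, 96, 15, 12, 17, 62]
Insert 15: [15, 35, 78, 96, 12, 17, 62]
Insert 12: [12, 15, 35, 78, 96, 17, 62]
Insert 17: [12, 15, 17, 35, 78, 96, 62]
Insert 62: [12, 15, 17, 35, 62, 78, 96]

Sorted: [12, 15, 17, 35, 62, 78, 96]


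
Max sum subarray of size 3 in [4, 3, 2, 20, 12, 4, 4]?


[0:3]: 9
[1:4]: 25
[2:5]: 34
[3:6]: 36
[4:7]: 20

Max: 36 at [3:6]


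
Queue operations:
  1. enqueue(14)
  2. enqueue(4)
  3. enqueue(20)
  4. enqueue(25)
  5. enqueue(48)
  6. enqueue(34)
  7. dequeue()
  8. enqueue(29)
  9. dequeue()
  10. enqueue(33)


enqueue(14) -> [14]
enqueue(4) -> [14, 4]
enqueue(20) -> [14, 4, 20]
enqueue(25) -> [14, 4, 20, 25]
enqueue(48) -> [14, 4, 20, 25, 48]
enqueue(34) -> [14, 4, 20, 25, 48, 34]
dequeue()->14, [4, 20, 25, 48, 34]
enqueue(29) -> [4, 20, 25, 48, 34, 29]
dequeue()->4, [20, 25, 48, 34, 29]
enqueue(33) -> [20, 25, 48, 34, 29, 33]

Final queue: [20, 25, 48, 34, 29, 33]


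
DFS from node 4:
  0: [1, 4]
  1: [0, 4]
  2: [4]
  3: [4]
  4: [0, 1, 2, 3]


Visit 4, push [3, 2, 1, 0]
Visit 0, push [1]
Visit 1, push []
Visit 2, push []
Visit 3, push []

DFS order: [4, 0, 1, 2, 3]


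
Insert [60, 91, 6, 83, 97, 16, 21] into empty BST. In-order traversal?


Insert 60: root
Insert 91: R from 60
Insert 6: L from 60
Insert 83: R from 60 -> L from 91
Insert 97: R from 60 -> R from 91
Insert 16: L from 60 -> R from 6
Insert 21: L from 60 -> R from 6 -> R from 16

In-order: [6, 16, 21, 60, 83, 91, 97]


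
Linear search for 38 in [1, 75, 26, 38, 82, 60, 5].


i=0: 1!=38
i=1: 75!=38
i=2: 26!=38
i=3: 38==38 found!

Found at 3, 4 comps


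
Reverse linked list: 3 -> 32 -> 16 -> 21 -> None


Step 1: curr=3, set curr.next=prev(None) | reversed so far: 3
Step 2: curr=32, set curr.next=prev(3) | reversed so far: 32 -> 3
Step 3: curr=16, set curr.next=prev(32) | reversed so far: 16 -> 32 -> 3
Step 4: curr=21, set curr.next=prev(16) | reversed so far: 21 -> 16 -> 32 -> 3

21 -> 16 -> 32 -> 3 -> None


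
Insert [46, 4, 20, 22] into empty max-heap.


Insert 46: [46]
Insert 4: [46, 4]
Insert 20: [46, 4, 20]
Insert 22: [46, 22, 20, 4]

Final heap: [46, 22, 20, 4]


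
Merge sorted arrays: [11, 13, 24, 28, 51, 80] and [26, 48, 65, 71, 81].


Take 11 from A
Take 13 from A
Take 24 from A
Take 26 from B
Take 28 from A
Take 48 from B
Take 51 from A
Take 65 from B
Take 71 from B
Take 80 from A

Merged: [11, 13, 24, 26, 28, 48, 51, 65, 71, 80, 81]


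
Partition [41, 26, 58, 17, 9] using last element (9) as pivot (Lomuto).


Pivot: 9
Place pivot at 0: [9, 26, 58, 17, 41]

Partitioned: [9, 26, 58, 17, 41]


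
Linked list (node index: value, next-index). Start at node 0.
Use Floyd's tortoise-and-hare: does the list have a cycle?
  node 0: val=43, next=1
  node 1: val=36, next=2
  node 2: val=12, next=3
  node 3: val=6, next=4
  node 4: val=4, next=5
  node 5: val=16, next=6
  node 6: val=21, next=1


Floyd's tortoise (slow, +1) and hare (fast, +2):
  init: slow=0, fast=0
  step 1: slow=1, fast=2
  step 2: slow=2, fast=4
  step 3: slow=3, fast=6
  step 4: slow=4, fast=2
  step 5: slow=5, fast=4
  step 6: slow=6, fast=6
  slow == fast at node 6: cycle detected

Cycle: yes


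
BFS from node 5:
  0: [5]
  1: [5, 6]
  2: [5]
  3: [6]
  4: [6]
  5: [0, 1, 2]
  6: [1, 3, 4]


Visit 5, enqueue [0, 1, 2]
Visit 0, enqueue []
Visit 1, enqueue [6]
Visit 2, enqueue []
Visit 6, enqueue [3, 4]
Visit 3, enqueue []
Visit 4, enqueue []

BFS order: [5, 0, 1, 2, 6, 3, 4]


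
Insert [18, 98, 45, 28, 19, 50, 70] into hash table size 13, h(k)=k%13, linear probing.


Insert 18: h=5 -> slot 5
Insert 98: h=7 -> slot 7
Insert 45: h=6 -> slot 6
Insert 28: h=2 -> slot 2
Insert 19: h=6, 2 probes -> slot 8
Insert 50: h=11 -> slot 11
Insert 70: h=5, 4 probes -> slot 9

Table: [None, None, 28, None, None, 18, 45, 98, 19, 70, None, 50, None]


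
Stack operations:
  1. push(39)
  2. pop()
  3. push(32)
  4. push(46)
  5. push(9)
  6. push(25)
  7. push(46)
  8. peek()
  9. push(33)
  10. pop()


push(39) -> [39]
pop()->39, []
push(32) -> [32]
push(46) -> [32, 46]
push(9) -> [32, 46, 9]
push(25) -> [32, 46, 9, 25]
push(46) -> [32, 46, 9, 25, 46]
peek()->46
push(33) -> [32, 46, 9, 25, 46, 33]
pop()->33, [32, 46, 9, 25, 46]

Final stack: [32, 46, 9, 25, 46]


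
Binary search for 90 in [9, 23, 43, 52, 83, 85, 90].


Step 1: lo=0, hi=6, mid=3, val=52
Step 2: lo=4, hi=6, mid=5, val=85
Step 3: lo=6, hi=6, mid=6, val=90

Found at index 6


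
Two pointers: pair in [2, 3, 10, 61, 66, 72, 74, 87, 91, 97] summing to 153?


lo=0(2)+hi=9(97)=99
lo=1(3)+hi=9(97)=100
lo=2(10)+hi=9(97)=107
lo=3(61)+hi=9(97)=158
lo=3(61)+hi=8(91)=152
lo=4(66)+hi=8(91)=157
lo=4(66)+hi=7(87)=153

Yes: 66+87=153


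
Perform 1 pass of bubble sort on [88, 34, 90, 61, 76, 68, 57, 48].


Initial: [88, 34, 90, 61, 76, 68, 57, 48]
Pass 1: [34, 88, 61, 76, 68, 57, 48, 90] (6 swaps)

After 1 pass: [34, 88, 61, 76, 68, 57, 48, 90]


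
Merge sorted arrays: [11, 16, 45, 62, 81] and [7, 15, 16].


Take 7 from B
Take 11 from A
Take 15 from B
Take 16 from A
Take 16 from B

Merged: [7, 11, 15, 16, 16, 45, 62, 81]


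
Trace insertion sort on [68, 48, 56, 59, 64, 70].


Initial: [68, 48, 56, 59, 64, 70]
Insert 48: [48, 68, 56, 59, 64, 70]
Insert 56: [48, 56, 68, 59, 64, 70]
Insert 59: [48, 56, 59, 68, 64, 70]
Insert 64: [48, 56, 59, 64, 68, 70]
Insert 70: [48, 56, 59, 64, 68, 70]

Sorted: [48, 56, 59, 64, 68, 70]


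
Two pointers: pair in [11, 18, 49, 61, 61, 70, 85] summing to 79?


lo=0(11)+hi=6(85)=96
lo=0(11)+hi=5(70)=81
lo=0(11)+hi=4(61)=72
lo=1(18)+hi=4(61)=79

Yes: 18+61=79


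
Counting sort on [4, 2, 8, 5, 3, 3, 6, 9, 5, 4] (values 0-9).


Input: [4, 2, 8, 5, 3, 3, 6, 9, 5, 4]
Counts: [0, 0, 1, 2, 2, 2, 1, 0, 1, 1]

Sorted: [2, 3, 3, 4, 4, 5, 5, 6, 8, 9]


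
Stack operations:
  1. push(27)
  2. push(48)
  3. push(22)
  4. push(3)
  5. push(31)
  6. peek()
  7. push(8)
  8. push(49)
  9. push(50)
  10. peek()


push(27) -> [27]
push(48) -> [27, 48]
push(22) -> [27, 48, 22]
push(3) -> [27, 48, 22, 3]
push(31) -> [27, 48, 22, 3, 31]
peek()->31
push(8) -> [27, 48, 22, 3, 31, 8]
push(49) -> [27, 48, 22, 3, 31, 8, 49]
push(50) -> [27, 48, 22, 3, 31, 8, 49, 50]
peek()->50

Final stack: [27, 48, 22, 3, 31, 8, 49, 50]
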